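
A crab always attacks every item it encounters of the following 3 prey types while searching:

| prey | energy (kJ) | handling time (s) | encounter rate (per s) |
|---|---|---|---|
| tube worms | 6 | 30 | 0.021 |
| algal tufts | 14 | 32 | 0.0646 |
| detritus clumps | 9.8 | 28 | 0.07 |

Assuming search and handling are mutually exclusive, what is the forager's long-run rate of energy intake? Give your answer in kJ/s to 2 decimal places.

Energy encountered per unit search time: 0.021×6 + 0.0646×14 + 0.07×9.8 = 1.716 kJ/s.
Handling time per unit search time: 0.021×30 + 0.0646×32 + 0.07×28 = 4.657.
Rate = 1.716/(1 + 4.657) = 0.3034 kJ/s.

0.30 kJ/s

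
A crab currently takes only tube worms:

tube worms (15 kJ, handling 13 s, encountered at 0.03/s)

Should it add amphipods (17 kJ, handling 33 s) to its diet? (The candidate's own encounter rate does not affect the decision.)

On tube worms alone, R = ΣλE/(1+Σλh) = 0.45/1.39 = 0.3237 kJ/s.
amphipods: E/h = 17/33 = 0.5152 kJ/s.
0.5152 > 0.3237, so adding amphipods raises the average — include it.

Yes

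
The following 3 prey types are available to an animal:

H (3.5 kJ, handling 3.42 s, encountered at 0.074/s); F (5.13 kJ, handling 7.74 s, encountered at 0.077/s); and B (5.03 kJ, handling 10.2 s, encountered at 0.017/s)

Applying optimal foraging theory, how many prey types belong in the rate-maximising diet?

3

Profitabilities (E/h, kJ/s): H 1.02, F 0.663, B 0.493. Add prey in this order while the next type's profitability exceeds the intake rate on those already taken.
Rate on top 1: 0.2067. F: 0.663 > 0.2067 → include.
Rate on top 2: 0.3537. B: 0.493 > 0.3537 → include.
Optimal diet: H, F, B — 3 of 3 types.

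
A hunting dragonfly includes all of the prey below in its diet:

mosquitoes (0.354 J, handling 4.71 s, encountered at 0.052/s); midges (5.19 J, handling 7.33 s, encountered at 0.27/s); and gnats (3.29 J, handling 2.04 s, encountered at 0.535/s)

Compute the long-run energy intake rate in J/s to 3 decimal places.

R = Σλ_iE_i / (1 + Σλ_ih_i)
Numerator: 0.052×0.354 + 0.27×5.19 + 0.535×3.29 = 3.18
Denominator: 1 + 0.052×4.71 + 0.27×7.33 + 0.535×2.04 = 4.315
R = 3.18/4.315 = 0.7369 J/s

0.737 J/s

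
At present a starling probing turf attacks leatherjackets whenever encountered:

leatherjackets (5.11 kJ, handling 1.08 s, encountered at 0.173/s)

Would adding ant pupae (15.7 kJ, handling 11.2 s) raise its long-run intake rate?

Yes

Current rate: (0.173×5.11)/(1 + 0.173×1.08) = 0.7449 kJ/s.
ant pupae: E/h = 15.7/11.2 = 1.402 kJ/s.
Since 1.402 > R, including ant pupae increases the long-run rate.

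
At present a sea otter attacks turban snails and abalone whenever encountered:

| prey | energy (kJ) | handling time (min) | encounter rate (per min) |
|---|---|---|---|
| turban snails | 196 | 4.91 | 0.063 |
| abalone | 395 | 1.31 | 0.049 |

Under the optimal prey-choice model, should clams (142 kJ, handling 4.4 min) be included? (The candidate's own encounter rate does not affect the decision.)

Yes

On turban snails and abalone alone, R = ΣλE/(1+Σλh) = 31.7/1.374 = 23.08 kJ/min.
Profitability of clams: 142/4.4 = 32.27 kJ/min.
Since 32.27 > R, including clams increases the long-run rate.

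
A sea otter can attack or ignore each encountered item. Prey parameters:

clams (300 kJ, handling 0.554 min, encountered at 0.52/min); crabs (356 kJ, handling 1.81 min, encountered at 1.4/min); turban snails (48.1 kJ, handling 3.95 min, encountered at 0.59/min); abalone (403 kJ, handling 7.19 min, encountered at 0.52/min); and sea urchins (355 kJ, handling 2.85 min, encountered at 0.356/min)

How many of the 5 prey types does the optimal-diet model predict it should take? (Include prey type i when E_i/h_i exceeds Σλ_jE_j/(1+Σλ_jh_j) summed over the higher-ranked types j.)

E/h in descending order: clams 542, crabs 197, sea urchins 125, abalone 56.1, turban snails 12.2 kJ/min. The optimal diet is the largest prefix of this list for which every included type satisfies E_i/h_i > R on the types above it.
Rate on top 1: 121.1. crabs: 197 > 121.1 → include.
Rate on top 2: 171.2. sea urchins: 125 < 171.2 → exclude; stop.
Optimal diet: clams, crabs — 2 of 5 types.

2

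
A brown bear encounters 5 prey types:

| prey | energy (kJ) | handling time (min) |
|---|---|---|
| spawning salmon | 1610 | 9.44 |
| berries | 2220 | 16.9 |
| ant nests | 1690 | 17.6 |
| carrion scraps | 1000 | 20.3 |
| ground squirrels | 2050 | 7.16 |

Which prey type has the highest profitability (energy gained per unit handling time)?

Profitability E/h (kJ/min): spawning salmon = 1610/9.44 = 171, berries = 2220/16.9 = 131, ant nests = 1690/17.6 = 96, carrion scraps = 1000/20.3 = 49.3, ground squirrels = 2050/7.16 = 286.
Ranked: ground squirrels > spawning salmon > berries > ant nests > carrion scraps.

ground squirrels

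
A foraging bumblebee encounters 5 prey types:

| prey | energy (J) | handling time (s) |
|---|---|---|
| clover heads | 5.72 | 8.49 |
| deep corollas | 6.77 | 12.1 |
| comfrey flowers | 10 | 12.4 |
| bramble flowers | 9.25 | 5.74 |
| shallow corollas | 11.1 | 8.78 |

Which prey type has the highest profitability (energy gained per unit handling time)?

In descending order of E/h:
bramble flowers: 9.25/5.74 = 1.61 J/s
shallow corollas: 11.1/8.78 = 1.26 J/s
comfrey flowers: 10/12.4 = 0.806 J/s
clover heads: 5.72/8.49 = 0.674 J/s
deep corollas: 6.77/12.1 = 0.56 J/s

bramble flowers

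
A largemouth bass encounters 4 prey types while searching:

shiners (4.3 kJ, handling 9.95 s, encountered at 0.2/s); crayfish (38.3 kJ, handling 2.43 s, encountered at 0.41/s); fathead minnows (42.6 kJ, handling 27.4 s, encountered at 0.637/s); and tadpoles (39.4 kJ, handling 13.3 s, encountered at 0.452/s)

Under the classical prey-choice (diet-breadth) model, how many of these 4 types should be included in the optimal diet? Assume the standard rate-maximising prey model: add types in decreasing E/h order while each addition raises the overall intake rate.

Rank by E/h (kJ/s): crayfish 15.8, tadpoles 2.96, fathead minnows 1.55, shiners 0.432. Include each in turn until the next type's E/h falls below the running intake rate.
Rate on top 1: 7.866. tadpoles: 2.96 < 7.866 → exclude; stop.
Optimal diet: crayfish — 1 of 4 types.

1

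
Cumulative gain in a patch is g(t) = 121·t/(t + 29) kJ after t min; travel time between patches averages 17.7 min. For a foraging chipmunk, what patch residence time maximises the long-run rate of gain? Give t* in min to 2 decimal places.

22.66 min

By the marginal value theorem, leave when the instantaneous gain rate g'(t) equals the habitat-wide average g(t)/(T + t).
g'(t) = 121·29/(t + 29)². Setting 121·29/(t+29)² = 121t/[(t+29)(17.7+t)] gives 29(17.7+t) = t(t+29), so t² = 29×17.7 = 513.3.
t* = √513.3 = 22.66 min.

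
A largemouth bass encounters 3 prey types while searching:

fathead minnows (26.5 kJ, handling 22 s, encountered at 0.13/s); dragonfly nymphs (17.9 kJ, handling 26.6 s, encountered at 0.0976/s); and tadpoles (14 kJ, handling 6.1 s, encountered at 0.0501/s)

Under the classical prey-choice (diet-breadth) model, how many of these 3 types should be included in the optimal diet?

2

Profitabilities (E/h, kJ/s): tadpoles 2.3, fathead minnows 1.2, dragonfly nymphs 0.673. Add prey in this order while the next type's profitability exceeds the intake rate on those already taken.
Rate on top 1: 0.5372. fathead minnows: 1.2 > 0.5372 → include.
Rate on top 2: 0.9954. dragonfly nymphs: 0.673 < 0.9954 → exclude; stop.
Optimal diet: tadpoles, fathead minnows — 2 of 3 types.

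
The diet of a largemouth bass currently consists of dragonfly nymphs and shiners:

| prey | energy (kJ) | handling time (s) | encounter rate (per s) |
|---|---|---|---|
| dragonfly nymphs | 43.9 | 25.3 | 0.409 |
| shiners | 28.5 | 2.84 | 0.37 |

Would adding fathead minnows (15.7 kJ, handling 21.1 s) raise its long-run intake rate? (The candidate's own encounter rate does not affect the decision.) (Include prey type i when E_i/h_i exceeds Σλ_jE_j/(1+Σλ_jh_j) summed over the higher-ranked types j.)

Intake rate on the current diet: R = (0.409×43.9 + 0.37×28.5) / (1 + 0.409×25.3 + 0.37×2.84) = 28.5/12.4 = 2.299 kJ/s.
fathead minnows: E/h = 15.7/21.1 = 0.7441 kJ/s.
0.7441 < 2.299, so adding fathead minnows would lower the average — exclude it.

No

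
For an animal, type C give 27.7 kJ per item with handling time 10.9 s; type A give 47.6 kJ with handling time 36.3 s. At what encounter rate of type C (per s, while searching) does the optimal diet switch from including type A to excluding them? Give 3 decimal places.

0.098 per s

At the threshold, the rate on type C alone equals the profitability of type A: λ·27.7/(1 + λ·10.9) = 47.6/36.3 = 1.311.
Rearranging, λ(27.7 − 1.311×10.9) = 1.311, so λ = 1.311/13.41 = 0.09781 per s.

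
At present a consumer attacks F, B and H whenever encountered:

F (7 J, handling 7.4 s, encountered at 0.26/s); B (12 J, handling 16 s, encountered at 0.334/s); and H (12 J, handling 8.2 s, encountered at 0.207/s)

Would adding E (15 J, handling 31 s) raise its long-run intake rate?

Current rate: (0.26×7 + 0.334×12 + 0.207×12)/(1 + 0.26×7.4 + 0.334×16 + 0.207×8.2) = 0.8341 J/s.
Profitability of E: 15/31 = 0.4839 J/s.
Since 0.4839 < R, time spent handling E is better spent searching.

No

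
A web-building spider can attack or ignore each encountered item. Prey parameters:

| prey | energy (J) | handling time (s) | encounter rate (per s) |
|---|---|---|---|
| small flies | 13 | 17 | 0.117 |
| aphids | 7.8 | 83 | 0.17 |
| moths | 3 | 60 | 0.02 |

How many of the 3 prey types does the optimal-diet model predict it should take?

Profitabilities (E/h, J/s): small flies 0.765, aphids 0.094, moths 0.05. Add prey in this order while the next type's profitability exceeds the intake rate on those already taken.
Rate on top 1: 0.5089. aphids: 0.094 < 0.5089 → exclude; stop.
Optimal diet: small flies — 1 of 3 types.

1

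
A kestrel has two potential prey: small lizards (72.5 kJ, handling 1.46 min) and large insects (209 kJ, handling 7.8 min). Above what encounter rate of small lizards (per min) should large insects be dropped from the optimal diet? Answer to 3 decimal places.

0.803 per min

The zero-one rule: include large insects iff E₂/h₂ > λE₁/(1+λh₁). Equality gives the switch point.
λE₁h₂ = E₂ + λE₂h₁ ⇒ λ = E₂/(E₁h₂ − E₂h₁) = 209/(565.5 − 305.1) = 0.8027 per min.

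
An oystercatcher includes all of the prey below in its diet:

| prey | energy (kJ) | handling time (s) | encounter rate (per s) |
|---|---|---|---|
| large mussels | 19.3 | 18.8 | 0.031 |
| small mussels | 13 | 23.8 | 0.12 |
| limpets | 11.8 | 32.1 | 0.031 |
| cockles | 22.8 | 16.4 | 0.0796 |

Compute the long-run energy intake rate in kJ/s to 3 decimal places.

0.644 kJ/s

R = (0.031×19.3 + 0.12×13 + 0.031×11.8 + 0.0796×22.8) / (1 + 0.031×18.8 + 0.12×23.8 + 0.031×32.1 + 0.0796×16.4) = 4.339/6.739 = 0.6438 kJ/s.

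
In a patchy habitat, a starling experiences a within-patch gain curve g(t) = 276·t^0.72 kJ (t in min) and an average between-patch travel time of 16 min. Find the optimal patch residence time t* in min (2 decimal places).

By the marginal value theorem, leave when the instantaneous gain rate g'(t) equals the habitat-wide average g(t)/(T + t).
g'(t) = 0.72·276·t^-0.28. Setting 0.72·276·t^-0.28 = 276·t^0.72/(16+t) gives 0.72(16+t) = t, so 0.28·t = 0.72×16.
t* = 0.72×16/0.28 = 41.14 min.

41.14 min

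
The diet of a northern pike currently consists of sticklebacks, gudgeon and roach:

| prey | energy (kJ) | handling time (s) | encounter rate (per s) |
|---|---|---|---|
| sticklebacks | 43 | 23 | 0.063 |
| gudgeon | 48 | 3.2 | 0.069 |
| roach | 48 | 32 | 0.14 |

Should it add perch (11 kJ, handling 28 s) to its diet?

No

Intake rate on the current diet: R = (0.063×43 + 0.069×48 + 0.14×48) / (1 + 0.063×23 + 0.069×3.2 + 0.14×32) = 12.74/7.15 = 1.782 kJ/s.
Profitability of perch: 11/28 = 0.3929 kJ/s.
Since 0.3929 < R, time spent handling perch is better spent searching.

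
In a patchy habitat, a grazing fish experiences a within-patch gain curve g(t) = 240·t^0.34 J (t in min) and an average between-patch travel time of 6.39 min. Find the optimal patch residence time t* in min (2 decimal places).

Maximise g(t)/(T+t): set derivative to zero → g'(t)(T+t) = g(t).
g'(t) = 0.34·240·t^-0.66. Setting 0.34·240·t^-0.66 = 240·t^0.34/(6.39+t) gives 0.34(6.39+t) = t, so 0.66·t = 0.34×6.39.
t* = 0.34×6.39/0.66 = 3.292 min.

3.29 min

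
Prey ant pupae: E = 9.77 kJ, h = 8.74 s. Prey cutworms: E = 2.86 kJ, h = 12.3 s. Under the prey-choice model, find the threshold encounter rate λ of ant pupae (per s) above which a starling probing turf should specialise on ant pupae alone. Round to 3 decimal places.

0.030 per s

Drop cutworms once their profitability E₂/h₂ falls below the rate achievable on ant pupae alone: E₂/h₂ = λE₁/(1 + λh₁).
Solve for λ: λE₁h₂ = E₂(1 + λh₁) → λ(E₁h₂ − E₂h₁) = E₂ → λ = E₂/(E₁h₂ − E₂h₁).
λ = 2.86/(9.77×12.3 − 2.86×8.74) = 2.86/95.17 = 0.03005 per s.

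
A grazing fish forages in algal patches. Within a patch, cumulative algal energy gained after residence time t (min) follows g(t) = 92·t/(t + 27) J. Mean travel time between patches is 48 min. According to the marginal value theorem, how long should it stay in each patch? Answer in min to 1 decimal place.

By the marginal value theorem, leave when the instantaneous gain rate g'(t) equals the habitat-wide average g(t)/(T + t).
g'(t) = 92·27/(t + 27)². Setting 92·27/(t+27)² = 92t/[(t+27)(48+t)] gives 27(48+t) = t(t+27), so t² = 27×48 = 1296.
t* = √1296 = 36 min.

36.0 min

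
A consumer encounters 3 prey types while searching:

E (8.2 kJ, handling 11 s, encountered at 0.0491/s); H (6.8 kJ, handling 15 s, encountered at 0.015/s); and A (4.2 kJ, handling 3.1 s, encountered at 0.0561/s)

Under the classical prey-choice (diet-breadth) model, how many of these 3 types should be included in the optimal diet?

3

Profitabilities (E/h, kJ/s): A 1.35, E 0.745, H 0.453. Add prey in this order while the next type's profitability exceeds the intake rate on those already taken.
Rate on top 1: 0.2007. E: 0.745 > 0.2007 → include.
Rate on top 2: 0.3724. H: 0.453 > 0.3724 → include.
Optimal diet: A, E, H — 3 of 3 types.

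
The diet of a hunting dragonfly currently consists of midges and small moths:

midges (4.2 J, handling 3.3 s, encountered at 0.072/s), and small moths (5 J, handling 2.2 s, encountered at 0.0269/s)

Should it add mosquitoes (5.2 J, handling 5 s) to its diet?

On midges and small moths alone, R = ΣλE/(1+Σλh) = 0.4369/1.297 = 0.3369 J/s.
mosquitoes: E/h = 5.2/5 = 1.04 J/s.
1.04 > 0.3369, so adding mosquitoes raises the average — include it.

Yes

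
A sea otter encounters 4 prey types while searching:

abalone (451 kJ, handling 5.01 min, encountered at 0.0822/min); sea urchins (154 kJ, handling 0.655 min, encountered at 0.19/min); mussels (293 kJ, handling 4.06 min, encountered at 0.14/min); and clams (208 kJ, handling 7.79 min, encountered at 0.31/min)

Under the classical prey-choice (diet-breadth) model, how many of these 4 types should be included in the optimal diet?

Rank by E/h (kJ/min): sea urchins 235, abalone 90, mussels 72.2, clams 26.7. Include each in turn until the next type's E/h falls below the running intake rate.
Rate on top 1: 26.02. abalone: 90 > 26.02 → include.
Rate on top 2: 43.18. mussels: 72.2 > 43.18 → include.
Rate on top 3: 51.01. clams: 26.7 < 51.01 → exclude; stop.
Optimal diet: sea urchins, abalone, mussels — 3 of 4 types.

3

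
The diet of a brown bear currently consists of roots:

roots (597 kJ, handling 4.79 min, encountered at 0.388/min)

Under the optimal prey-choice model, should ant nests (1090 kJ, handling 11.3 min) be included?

Yes

On roots alone, R = ΣλE/(1+Σλh) = 231.6/2.859 = 81.03 kJ/min.
Profitability of ant nests: 1090/11.3 = 96.46 kJ/min.
Since 96.46 > R, including ant nests increases the long-run rate.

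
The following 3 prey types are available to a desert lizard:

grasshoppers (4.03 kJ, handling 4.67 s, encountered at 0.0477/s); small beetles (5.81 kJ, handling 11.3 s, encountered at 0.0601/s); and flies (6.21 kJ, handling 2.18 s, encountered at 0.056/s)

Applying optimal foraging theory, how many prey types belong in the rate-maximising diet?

3

E/h in descending order: flies 2.85, grasshoppers 0.863, small beetles 0.514 kJ/s. The optimal diet is the largest prefix of this list for which every included type satisfies E_i/h_i > R on the types above it.
Rate on top 1: 0.3099. grasshoppers: 0.863 > 0.3099 → include.
Rate on top 2: 0.4015. small beetles: 0.514 > 0.4015 → include.
Optimal diet: flies, grasshoppers, small beetles — 3 of 3 types.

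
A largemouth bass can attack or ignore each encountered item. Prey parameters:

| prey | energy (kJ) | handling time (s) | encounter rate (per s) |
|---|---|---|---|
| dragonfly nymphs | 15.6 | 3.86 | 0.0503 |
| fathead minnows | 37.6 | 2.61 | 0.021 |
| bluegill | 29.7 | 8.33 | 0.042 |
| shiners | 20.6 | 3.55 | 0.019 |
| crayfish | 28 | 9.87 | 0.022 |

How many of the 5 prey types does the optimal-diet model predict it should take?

5

Rank by E/h (kJ/s): fathead minnows 14.4, shiners 5.8, dragonfly nymphs 4.04, bluegill 3.57, crayfish 2.84. Include each in turn until the next type's E/h falls below the running intake rate.
Rate on top 1: 0.7486. shiners: 5.8 > 0.7486 → include.
Rate on top 2: 1.052. dragonfly nymphs: 4.04 > 1.052 → include.
Rate on top 3: 1.493. bluegill: 3.57 > 1.493 → include.
Rate on top 4: 1.928. crayfish: 2.84 > 1.928 → include.
Optimal diet: fathead minnows, shiners, dragonfly nymphs, bluegill, crayfish — 5 of 5 types.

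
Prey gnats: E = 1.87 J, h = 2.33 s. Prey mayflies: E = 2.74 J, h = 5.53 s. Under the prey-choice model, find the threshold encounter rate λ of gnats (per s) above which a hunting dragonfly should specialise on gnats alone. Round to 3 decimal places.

At the threshold, the rate on gnats alone equals the profitability of mayflies: λ·1.87/(1 + λ·2.33) = 2.74/5.53 = 0.4955.
Rearranging, λ(1.87 − 0.4955×2.33) = 0.4955, so λ = 0.4955/0.7155 = 0.6925 per s.

0.692 per s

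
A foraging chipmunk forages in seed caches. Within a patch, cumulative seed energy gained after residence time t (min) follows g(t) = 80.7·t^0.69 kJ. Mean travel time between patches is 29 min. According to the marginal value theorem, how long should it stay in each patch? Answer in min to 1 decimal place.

64.5 min

Maximise g(t)/(T+t): set derivative to zero → g'(t)(T+t) = g(t).
g'(t) = 0.69·80.7·t^-0.31. Setting 0.69·80.7·t^-0.31 = 80.7·t^0.69/(29+t) gives 0.69(29+t) = t, so 0.31·t = 0.69×29.
t* = 0.69×29/0.31 = 64.55 min.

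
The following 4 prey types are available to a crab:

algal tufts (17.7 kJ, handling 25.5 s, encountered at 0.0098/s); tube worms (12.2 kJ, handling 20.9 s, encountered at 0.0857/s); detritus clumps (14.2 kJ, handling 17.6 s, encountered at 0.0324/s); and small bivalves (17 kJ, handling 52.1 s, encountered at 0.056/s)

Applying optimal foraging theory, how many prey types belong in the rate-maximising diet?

3

E/h in descending order: detritus clumps 0.807, algal tufts 0.694, tube worms 0.584, small bivalves 0.326 kJ/s. The optimal diet is the largest prefix of this list for which every included type satisfies E_i/h_i > R on the types above it.
Rate on top 1: 0.293. algal tufts: 0.694 > 0.293 → include.
Rate on top 2: 0.3481. tube worms: 0.584 > 0.3481 → include.
Rate on top 3: 0.465. small bivalves: 0.326 < 0.465 → exclude; stop.
Optimal diet: detritus clumps, algal tufts, tube worms — 3 of 4 types.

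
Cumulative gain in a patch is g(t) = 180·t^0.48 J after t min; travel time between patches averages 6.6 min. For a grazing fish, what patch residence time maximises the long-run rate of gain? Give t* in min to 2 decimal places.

By the marginal value theorem, leave when the instantaneous gain rate g'(t) equals the habitat-wide average g(t)/(T + t).
g'(t) = 0.48·180·t^-0.52. Setting 0.48·180·t^-0.52 = 180·t^0.48/(6.6+t) gives 0.48(6.6+t) = t, so 0.52·t = 0.48×6.6.
t* = 0.48×6.6/0.52 = 6.092 min.

6.09 min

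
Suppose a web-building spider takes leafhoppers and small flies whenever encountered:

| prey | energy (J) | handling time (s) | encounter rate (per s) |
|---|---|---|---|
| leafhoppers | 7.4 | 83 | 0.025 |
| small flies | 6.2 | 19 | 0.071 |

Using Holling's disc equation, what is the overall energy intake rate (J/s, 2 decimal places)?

Energy encountered per unit search time: 0.025×7.4 + 0.071×6.2 = 0.6252 J/s.
Handling time per unit search time: 0.025×83 + 0.071×19 = 3.424.
Rate = 0.6252/(1 + 3.424) = 0.1413 J/s.

0.14 J/s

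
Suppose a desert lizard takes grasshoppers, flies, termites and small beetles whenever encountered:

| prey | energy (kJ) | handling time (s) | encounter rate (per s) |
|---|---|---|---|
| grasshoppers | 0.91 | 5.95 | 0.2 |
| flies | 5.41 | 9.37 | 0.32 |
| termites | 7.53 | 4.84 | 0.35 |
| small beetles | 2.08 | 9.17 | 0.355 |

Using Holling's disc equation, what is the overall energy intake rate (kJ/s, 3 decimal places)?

0.522 kJ/s

Energy encountered per unit search time: 0.2×0.91 + 0.32×5.41 + 0.35×7.53 + 0.355×2.08 = 5.287 kJ/s.
Handling time per unit search time: 0.2×5.95 + 0.32×9.37 + 0.35×4.84 + 0.355×9.17 = 9.138.
Rate = 5.287/(1 + 9.138) = 0.5215 kJ/s.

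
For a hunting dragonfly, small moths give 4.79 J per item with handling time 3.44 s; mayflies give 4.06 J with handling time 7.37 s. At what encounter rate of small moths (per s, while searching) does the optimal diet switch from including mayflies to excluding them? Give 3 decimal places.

0.190 per s

Drop mayflies once their profitability E₂/h₂ falls below the rate achievable on small moths alone: E₂/h₂ = λE₁/(1 + λh₁).
Solve for λ: λE₁h₂ = E₂(1 + λh₁) → λ(E₁h₂ − E₂h₁) = E₂ → λ = E₂/(E₁h₂ − E₂h₁).
λ = 4.06/(4.79×7.37 − 4.06×3.44) = 4.06/21.34 = 0.1903 per s.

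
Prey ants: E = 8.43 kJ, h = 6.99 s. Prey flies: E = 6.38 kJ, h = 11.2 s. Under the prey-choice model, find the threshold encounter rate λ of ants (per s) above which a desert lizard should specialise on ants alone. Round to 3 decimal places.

Drop flies once their profitability E₂/h₂ falls below the rate achievable on ants alone: E₂/h₂ = λE₁/(1 + λh₁).
Solve for λ: λE₁h₂ = E₂(1 + λh₁) → λ(E₁h₂ − E₂h₁) = E₂ → λ = E₂/(E₁h₂ − E₂h₁).
λ = 6.38/(8.43×11.2 − 6.38×6.99) = 6.38/49.82 = 0.1281 per s.

0.128 per s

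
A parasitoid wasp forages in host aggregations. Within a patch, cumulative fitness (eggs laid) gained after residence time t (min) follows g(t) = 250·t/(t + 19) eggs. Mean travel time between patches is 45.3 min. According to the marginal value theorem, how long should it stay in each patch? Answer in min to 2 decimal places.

29.34 min

By the marginal value theorem, leave when the instantaneous gain rate g'(t) equals the habitat-wide average g(t)/(T + t).
g'(t) = 250·19/(t + 19)². Setting 250·19/(t+19)² = 250t/[(t+19)(45.3+t)] gives 19(45.3+t) = t(t+19), so t² = 19×45.3 = 860.7.
t* = √860.7 = 29.34 min.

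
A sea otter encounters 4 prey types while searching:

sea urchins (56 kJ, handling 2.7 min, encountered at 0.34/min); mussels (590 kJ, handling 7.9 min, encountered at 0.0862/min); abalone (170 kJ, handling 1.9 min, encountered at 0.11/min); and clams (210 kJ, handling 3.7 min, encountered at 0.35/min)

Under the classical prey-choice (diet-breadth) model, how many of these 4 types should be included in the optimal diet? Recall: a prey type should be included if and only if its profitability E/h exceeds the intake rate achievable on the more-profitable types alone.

3

Profitabilities (E/h, kJ/min): abalone 89.5, mussels 74.7, clams 56.8, sea urchins 20.7. Add prey in this order while the next type's profitability exceeds the intake rate on those already taken.
Rate on top 1: 15.47. mussels: 74.7 > 15.47 → include.
Rate on top 2: 36.8. clams: 56.8 > 36.8 → include.
Rate on top 3: 44.92. sea urchins: 20.7 < 44.92 → exclude; stop.
Optimal diet: abalone, mussels, clams — 3 of 4 types.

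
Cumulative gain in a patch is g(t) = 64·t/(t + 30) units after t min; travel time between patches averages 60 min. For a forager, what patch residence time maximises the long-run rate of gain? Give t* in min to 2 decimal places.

Maximise g(t)/(T+t): set derivative to zero → g'(t)(T+t) = g(t).
g'(t) = 64·30/(t + 30)². Setting 64·30/(t+30)² = 64t/[(t+30)(60+t)] gives 30(60+t) = t(t+30), so t² = 30×60 = 1800.
t* = √1800 = 42.43 min.

42.43 min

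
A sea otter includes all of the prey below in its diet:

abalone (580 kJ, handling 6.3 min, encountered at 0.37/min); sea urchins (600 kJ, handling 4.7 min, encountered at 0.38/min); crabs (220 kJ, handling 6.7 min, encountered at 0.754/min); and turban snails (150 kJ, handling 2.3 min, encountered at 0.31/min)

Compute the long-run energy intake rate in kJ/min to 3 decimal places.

60.190 kJ/min

Energy encountered per unit search time: 0.37×580 + 0.38×600 + 0.754×220 + 0.31×150 = 655 kJ/min.
Handling time per unit search time: 0.37×6.3 + 0.38×4.7 + 0.754×6.7 + 0.31×2.3 = 9.882.
Rate = 655/(1 + 9.882) = 60.19 kJ/min.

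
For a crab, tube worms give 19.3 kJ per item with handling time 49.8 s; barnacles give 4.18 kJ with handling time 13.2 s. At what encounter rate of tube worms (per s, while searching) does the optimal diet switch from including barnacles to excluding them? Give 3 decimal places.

0.090 per s

Drop barnacles once their profitability E₂/h₂ falls below the rate achievable on tube worms alone: E₂/h₂ = λE₁/(1 + λh₁).
Solve for λ: λE₁h₂ = E₂(1 + λh₁) → λ(E₁h₂ − E₂h₁) = E₂ → λ = E₂/(E₁h₂ − E₂h₁).
λ = 4.18/(19.3×13.2 − 4.18×49.8) = 4.18/46.6 = 0.08971 per s.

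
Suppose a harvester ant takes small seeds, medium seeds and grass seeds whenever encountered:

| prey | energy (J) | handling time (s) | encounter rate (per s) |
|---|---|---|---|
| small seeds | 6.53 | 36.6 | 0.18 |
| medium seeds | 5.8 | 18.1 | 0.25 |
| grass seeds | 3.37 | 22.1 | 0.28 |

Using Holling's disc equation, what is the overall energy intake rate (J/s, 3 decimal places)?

R = (0.18×6.53 + 0.25×5.8 + 0.28×3.37) / (1 + 0.18×36.6 + 0.25×18.1 + 0.28×22.1) = 3.569/18.3 = 0.195 J/s.

0.195 J/s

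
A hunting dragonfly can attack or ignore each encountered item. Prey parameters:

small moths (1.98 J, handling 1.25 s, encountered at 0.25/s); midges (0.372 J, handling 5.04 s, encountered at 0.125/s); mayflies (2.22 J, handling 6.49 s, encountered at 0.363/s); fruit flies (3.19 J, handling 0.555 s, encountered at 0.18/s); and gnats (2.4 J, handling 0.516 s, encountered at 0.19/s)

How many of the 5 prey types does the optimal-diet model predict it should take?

E/h in descending order: fruit flies 5.75, gnats 4.65, small moths 1.58, mayflies 0.342, midges 0.0738 J/s. The optimal diet is the largest prefix of this list for which every included type satisfies E_i/h_i > R on the types above it.
Rate on top 1: 0.522. gnats: 4.65 > 0.522 → include.
Rate on top 2: 0.86. small moths: 1.58 > 0.86 → include.
Rate on top 3: 1.01. mayflies: 0.342 < 1.01 → exclude; stop.
Optimal diet: fruit flies, gnats, small moths — 3 of 5 types.

3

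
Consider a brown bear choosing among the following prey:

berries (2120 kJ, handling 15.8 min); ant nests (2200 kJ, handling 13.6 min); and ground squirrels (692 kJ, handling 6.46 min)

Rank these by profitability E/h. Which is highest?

ant nests

In descending order of E/h:
ant nests: 2200/13.6 = 162 kJ/min
berries: 2120/15.8 = 134 kJ/min
ground squirrels: 692/6.46 = 107 kJ/min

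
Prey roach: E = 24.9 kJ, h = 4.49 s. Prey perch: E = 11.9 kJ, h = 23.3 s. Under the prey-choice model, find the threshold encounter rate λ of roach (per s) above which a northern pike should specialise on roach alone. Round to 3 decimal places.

0.023 per s

Drop perch once their profitability E₂/h₂ falls below the rate achievable on roach alone: E₂/h₂ = λE₁/(1 + λh₁).
Solve for λ: λE₁h₂ = E₂(1 + λh₁) → λ(E₁h₂ − E₂h₁) = E₂ → λ = E₂/(E₁h₂ − E₂h₁).
λ = 11.9/(24.9×23.3 − 11.9×4.49) = 11.9/526.7 = 0.02259 per s.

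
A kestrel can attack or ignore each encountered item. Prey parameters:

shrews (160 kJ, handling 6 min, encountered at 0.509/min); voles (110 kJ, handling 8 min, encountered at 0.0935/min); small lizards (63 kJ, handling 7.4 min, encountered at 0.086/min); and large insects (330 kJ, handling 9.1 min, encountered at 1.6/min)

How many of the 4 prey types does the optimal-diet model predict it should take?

1

Rank by E/h (kJ/min): large insects 36.3, shrews 26.7, voles 13.8, small lizards 8.51. Include each in turn until the next type's E/h falls below the running intake rate.
Rate on top 1: 33.93. shrews: 26.7 < 33.93 → exclude; stop.
Optimal diet: large insects — 1 of 4 types.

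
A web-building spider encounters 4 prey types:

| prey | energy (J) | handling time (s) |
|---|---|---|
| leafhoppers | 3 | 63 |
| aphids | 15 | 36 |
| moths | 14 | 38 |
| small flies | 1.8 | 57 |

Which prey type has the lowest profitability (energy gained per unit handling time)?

small flies

Profitability E/h (J/s): leafhoppers = 3/63 = 0.0476, aphids = 15/36 = 0.417, moths = 14/38 = 0.368, small flies = 1.8/57 = 0.0316.
Ranked: aphids > moths > leafhoppers > small flies.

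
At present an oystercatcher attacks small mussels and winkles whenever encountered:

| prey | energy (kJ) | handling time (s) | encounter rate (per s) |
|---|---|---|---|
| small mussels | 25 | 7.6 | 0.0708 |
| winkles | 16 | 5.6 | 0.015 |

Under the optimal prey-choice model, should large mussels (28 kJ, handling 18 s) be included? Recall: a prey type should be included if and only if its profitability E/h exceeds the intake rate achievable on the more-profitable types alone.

Yes

On small mussels and winkles alone, R = ΣλE/(1+Σλh) = 2.01/1.622 = 1.239 kJ/s.
Profitability of large mussels: 28/18 = 1.556 kJ/s.
Since 1.556 > R, including large mussels increases the long-run rate.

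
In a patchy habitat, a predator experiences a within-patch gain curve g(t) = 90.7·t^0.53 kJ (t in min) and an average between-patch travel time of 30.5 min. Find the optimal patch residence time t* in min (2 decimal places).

34.39 min

By the marginal value theorem, leave when the instantaneous gain rate g'(t) equals the habitat-wide average g(t)/(T + t).
g'(t) = 0.53·90.7·t^-0.47. Setting 0.53·90.7·t^-0.47 = 90.7·t^0.53/(30.5+t) gives 0.53(30.5+t) = t, so 0.47·t = 0.53×30.5.
t* = 0.53×30.5/0.47 = 34.39 min.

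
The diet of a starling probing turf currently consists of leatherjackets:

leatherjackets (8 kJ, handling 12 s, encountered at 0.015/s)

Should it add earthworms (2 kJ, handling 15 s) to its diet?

Current rate: (0.015×8)/(1 + 0.015×12) = 0.1017 kJ/s.
Profitability of earthworms: 2/15 = 0.1333 kJ/s.
Since 0.1333 > R, including earthworms increases the long-run rate.

Yes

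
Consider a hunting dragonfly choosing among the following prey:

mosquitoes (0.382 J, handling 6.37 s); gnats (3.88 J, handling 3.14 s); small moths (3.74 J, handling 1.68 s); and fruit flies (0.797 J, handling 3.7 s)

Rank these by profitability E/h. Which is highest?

Profitability E/h (J/s): mosquitoes = 0.382/6.37 = 0.06, gnats = 3.88/3.14 = 1.24, small moths = 3.74/1.68 = 2.23, fruit flies = 0.797/3.7 = 0.215.
Ranked: small moths > gnats > fruit flies > mosquitoes.

small moths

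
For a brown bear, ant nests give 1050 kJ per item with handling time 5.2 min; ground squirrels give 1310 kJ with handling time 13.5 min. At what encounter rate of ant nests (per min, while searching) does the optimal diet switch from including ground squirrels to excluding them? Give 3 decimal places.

The zero-one rule: include ground squirrels iff E₂/h₂ > λE₁/(1+λh₁). Equality gives the switch point.
λE₁h₂ = E₂ + λE₂h₁ ⇒ λ = E₂/(E₁h₂ − E₂h₁) = 1310/(1.418e+04 − 6812) = 0.1779 per min.

0.178 per min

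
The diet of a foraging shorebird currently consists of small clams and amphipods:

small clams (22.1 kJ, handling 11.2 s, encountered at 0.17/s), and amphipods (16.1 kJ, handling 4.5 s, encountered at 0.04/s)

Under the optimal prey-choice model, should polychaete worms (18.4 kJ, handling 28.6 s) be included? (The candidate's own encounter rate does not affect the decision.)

Current rate: (0.17×22.1 + 0.04×16.1)/(1 + 0.17×11.2 + 0.04×4.5) = 1.427 kJ/s.
Profitability of polychaete worms: 18.4/28.6 = 0.6434 kJ/s.
Since 0.6434 < R, time spent handling polychaete worms is better spent searching.

No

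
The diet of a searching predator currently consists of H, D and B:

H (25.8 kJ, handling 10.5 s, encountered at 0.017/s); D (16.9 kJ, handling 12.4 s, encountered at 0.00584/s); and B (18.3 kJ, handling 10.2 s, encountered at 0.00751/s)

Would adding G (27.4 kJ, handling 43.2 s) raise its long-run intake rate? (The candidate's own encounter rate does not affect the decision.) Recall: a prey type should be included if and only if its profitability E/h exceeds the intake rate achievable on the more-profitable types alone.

Yes

Current rate: (0.017×25.8 + 0.00584×16.9 + 0.00751×18.3)/(1 + 0.017×10.5 + 0.00584×12.4 + 0.00751×10.2) = 0.5083 kJ/s.
G: E/h = 27.4/43.2 = 0.6343 kJ/s.
0.6343 > 0.5083, so adding G raises the average — include it.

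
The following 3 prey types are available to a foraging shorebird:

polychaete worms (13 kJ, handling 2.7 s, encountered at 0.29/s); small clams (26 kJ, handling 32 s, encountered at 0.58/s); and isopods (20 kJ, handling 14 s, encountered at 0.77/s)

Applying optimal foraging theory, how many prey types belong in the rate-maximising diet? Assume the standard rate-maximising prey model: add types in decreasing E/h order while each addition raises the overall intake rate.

1

Profitabilities (E/h, kJ/s): polychaete worms 4.81, isopods 1.43, small clams 0.812. Add prey in this order while the next type's profitability exceeds the intake rate on those already taken.
Rate on top 1: 2.114. isopods: 1.43 < 2.114 → exclude; stop.
Optimal diet: polychaete worms — 1 of 3 types.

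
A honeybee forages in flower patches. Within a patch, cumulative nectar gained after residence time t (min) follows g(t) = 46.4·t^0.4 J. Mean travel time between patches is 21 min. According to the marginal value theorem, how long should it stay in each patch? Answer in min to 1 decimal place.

By the marginal value theorem, leave when the instantaneous gain rate g'(t) equals the habitat-wide average g(t)/(T + t).
g'(t) = 0.4·46.4·t^-0.6. Setting 0.4·46.4·t^-0.6 = 46.4·t^0.4/(21+t) gives 0.4(21+t) = t, so 0.60·t = 0.4×21.
t* = 0.4×21/0.60 = 14 min.

14.0 min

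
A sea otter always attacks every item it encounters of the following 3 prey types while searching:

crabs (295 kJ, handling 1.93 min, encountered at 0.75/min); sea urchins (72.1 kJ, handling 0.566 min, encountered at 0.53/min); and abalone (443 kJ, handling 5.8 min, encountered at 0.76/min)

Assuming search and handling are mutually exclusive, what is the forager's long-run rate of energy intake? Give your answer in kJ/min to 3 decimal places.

R = (0.75×295 + 0.53×72.1 + 0.76×443) / (1 + 0.75×1.93 + 0.53×0.566 + 0.76×5.8) = 596.1/7.155 = 83.31 kJ/min.

83.313 kJ/min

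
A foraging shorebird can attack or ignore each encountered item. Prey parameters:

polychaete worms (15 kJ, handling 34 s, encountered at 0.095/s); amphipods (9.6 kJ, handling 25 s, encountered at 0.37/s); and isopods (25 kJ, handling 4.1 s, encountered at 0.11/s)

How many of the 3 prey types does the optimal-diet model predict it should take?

1

Rank by E/h (kJ/s): isopods 6.1, polychaete worms 0.441, amphipods 0.384. Include each in turn until the next type's E/h falls below the running intake rate.
Rate on top 1: 1.895. polychaete worms: 0.441 < 1.895 → exclude; stop.
Optimal diet: isopods — 1 of 3 types.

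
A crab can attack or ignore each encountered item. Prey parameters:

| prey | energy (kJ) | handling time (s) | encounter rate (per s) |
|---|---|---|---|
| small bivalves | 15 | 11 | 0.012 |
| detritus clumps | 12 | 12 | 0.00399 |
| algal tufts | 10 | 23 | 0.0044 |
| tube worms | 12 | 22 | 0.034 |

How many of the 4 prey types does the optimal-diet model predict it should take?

E/h in descending order: small bivalves 1.36, detritus clumps 1, tube worms 0.545, algal tufts 0.435 kJ/s. The optimal diet is the largest prefix of this list for which every included type satisfies E_i/h_i > R on the types above it.
Rate on top 1: 0.159. detritus clumps: 1 > 0.159 → include.
Rate on top 2: 0.1931. tube worms: 0.545 > 0.1931 → include.
Rate on top 3: 0.3298. algal tufts: 0.435 > 0.3298 → include.
Optimal diet: small bivalves, detritus clumps, tube worms, algal tufts — 4 of 4 types.

4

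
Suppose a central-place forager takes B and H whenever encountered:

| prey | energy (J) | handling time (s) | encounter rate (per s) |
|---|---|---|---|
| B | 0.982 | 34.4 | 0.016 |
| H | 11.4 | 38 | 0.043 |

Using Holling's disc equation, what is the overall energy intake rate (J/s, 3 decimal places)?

R = Σλ_iE_i / (1 + Σλ_ih_i)
Numerator: 0.016×0.982 + 0.043×11.4 = 0.5059
Denominator: 1 + 0.016×34.4 + 0.043×38 = 3.184
R = 0.5059/3.184 = 0.1589 J/s

0.159 J/s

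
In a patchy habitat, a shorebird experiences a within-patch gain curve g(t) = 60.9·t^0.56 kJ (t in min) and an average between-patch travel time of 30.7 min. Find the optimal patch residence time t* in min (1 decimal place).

39.1 min

By the marginal value theorem, leave when the instantaneous gain rate g'(t) equals the habitat-wide average g(t)/(T + t).
g'(t) = 0.56·60.9·t^-0.44. Setting 0.56·60.9·t^-0.44 = 60.9·t^0.56/(30.7+t) gives 0.56(30.7+t) = t, so 0.44·t = 0.56×30.7.
t* = 0.56×30.7/0.44 = 39.07 min.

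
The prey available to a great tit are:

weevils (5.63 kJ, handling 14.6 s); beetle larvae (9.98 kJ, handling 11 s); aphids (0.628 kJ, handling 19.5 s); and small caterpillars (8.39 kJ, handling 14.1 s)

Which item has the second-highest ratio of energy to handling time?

In descending order of E/h:
beetle larvae: 9.98/11 = 0.907 kJ/s
small caterpillars: 8.39/14.1 = 0.595 kJ/s
weevils: 5.63/14.6 = 0.386 kJ/s
aphids: 0.628/19.5 = 0.0322 kJ/s

small caterpillars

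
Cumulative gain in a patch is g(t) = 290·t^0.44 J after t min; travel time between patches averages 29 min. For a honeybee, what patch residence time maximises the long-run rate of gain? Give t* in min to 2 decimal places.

22.79 min

By the marginal value theorem, leave when the instantaneous gain rate g'(t) equals the habitat-wide average g(t)/(T + t).
g'(t) = 0.44·290·t^-0.56. Setting 0.44·290·t^-0.56 = 290·t^0.44/(29+t) gives 0.44(29+t) = t, so 0.56·t = 0.44×29.
t* = 0.44×29/0.56 = 22.79 min.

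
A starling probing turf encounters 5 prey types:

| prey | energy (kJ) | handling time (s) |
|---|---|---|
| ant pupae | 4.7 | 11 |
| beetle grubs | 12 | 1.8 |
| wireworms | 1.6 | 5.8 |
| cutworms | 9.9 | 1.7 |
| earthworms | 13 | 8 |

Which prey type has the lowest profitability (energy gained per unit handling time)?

wireworms

Profitability E/h (kJ/s): ant pupae = 4.7/11 = 0.427, beetle grubs = 12/1.8 = 6.67, wireworms = 1.6/5.8 = 0.276, cutworms = 9.9/1.7 = 5.82, earthworms = 13/8 = 1.62.
Ranked: beetle grubs > cutworms > earthworms > ant pupae > wireworms.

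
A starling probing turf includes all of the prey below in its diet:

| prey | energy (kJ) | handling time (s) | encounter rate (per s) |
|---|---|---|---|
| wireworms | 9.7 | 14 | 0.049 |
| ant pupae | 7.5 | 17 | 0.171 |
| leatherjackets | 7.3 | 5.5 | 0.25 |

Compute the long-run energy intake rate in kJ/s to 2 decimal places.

R = Σλ_iE_i / (1 + Σλ_ih_i)
Numerator: 0.049×9.7 + 0.171×7.5 + 0.25×7.3 = 3.583
Denominator: 1 + 0.049×14 + 0.171×17 + 0.25×5.5 = 5.968
R = 3.583/5.968 = 0.6003 kJ/s

0.60 kJ/s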